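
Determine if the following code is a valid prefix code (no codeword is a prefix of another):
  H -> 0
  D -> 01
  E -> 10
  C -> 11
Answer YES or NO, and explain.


Checking each pair (does one codeword prefix another?):
  H='0' vs D='01': prefix -- VIOLATION

NO -- this is NOT a valid prefix code. H (0) is a prefix of D (01).


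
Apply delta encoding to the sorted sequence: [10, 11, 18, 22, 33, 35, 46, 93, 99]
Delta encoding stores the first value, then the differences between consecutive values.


First value: 10
Deltas:
  11 - 10 = 1
  18 - 11 = 7
  22 - 18 = 4
  33 - 22 = 11
  35 - 33 = 2
  46 - 35 = 11
  93 - 46 = 47
  99 - 93 = 6


Delta encoded: [10, 1, 7, 4, 11, 2, 11, 47, 6]


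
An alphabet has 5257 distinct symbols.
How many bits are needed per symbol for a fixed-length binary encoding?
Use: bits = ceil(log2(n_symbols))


log2(5257) = 12.36
Bracket: 2^12 = 4096 < 5257 <= 2^13 = 8192
So ceil(log2(5257)) = 13

bits = ceil(log2(5257)) = ceil(12.36) = 13 bits


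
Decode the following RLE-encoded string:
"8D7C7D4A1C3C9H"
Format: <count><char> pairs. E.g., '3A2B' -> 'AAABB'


Expanding each <count><char> pair:
  8D -> 'DDDDDDDD'
  7C -> 'CCCCCCC'
  7D -> 'DDDDDDD'
  4A -> 'AAAA'
  1C -> 'C'
  3C -> 'CCC'
  9H -> 'HHHHHHHHH'

Decoded = DDDDDDDDCCCCCCCDDDDDDDAAAACCCCHHHHHHHHH


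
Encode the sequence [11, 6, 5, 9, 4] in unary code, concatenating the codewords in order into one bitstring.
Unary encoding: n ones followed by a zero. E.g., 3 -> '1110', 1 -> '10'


Encode each number as n ones followed by a terminating 0:
  11 -> 111111111110 (12 bits)
  6 -> 1111110 (7 bits)
  5 -> 111110 (6 bits)
  9 -> 1111111110 (10 bits)
  4 -> 11110 (5 bits)
Total length = 12 + 7 + 6 + 10 + 5 = 40 bits.

Unary([11, 6, 5, 9, 4]) = 1111111111101111110111110111111111011110 (40 bits)


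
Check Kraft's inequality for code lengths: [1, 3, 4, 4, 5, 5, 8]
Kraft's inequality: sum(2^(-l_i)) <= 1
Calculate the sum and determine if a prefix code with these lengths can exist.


Sum = 2^(-1) + 2^(-3) + 2^(-4) + 2^(-4) + 2^(-5) + 2^(-5) + 2^(-8)
    = 0.5 + 0.125 + 0.0625 + 0.0625 + 0.03125 + 0.03125 + 0.00390625
    = 209/256 = 0.81640625
Since 0.81640625 <= 1, Kraft's inequality IS satisfied.
A prefix code with these lengths CAN exist.

Kraft sum = 0.81640625. Satisfied.


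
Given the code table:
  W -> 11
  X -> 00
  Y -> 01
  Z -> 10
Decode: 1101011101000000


Decoding:
11 -> W
01 -> Y
01 -> Y
11 -> W
01 -> Y
00 -> X
00 -> X
00 -> X


Result: WYYWYXXX


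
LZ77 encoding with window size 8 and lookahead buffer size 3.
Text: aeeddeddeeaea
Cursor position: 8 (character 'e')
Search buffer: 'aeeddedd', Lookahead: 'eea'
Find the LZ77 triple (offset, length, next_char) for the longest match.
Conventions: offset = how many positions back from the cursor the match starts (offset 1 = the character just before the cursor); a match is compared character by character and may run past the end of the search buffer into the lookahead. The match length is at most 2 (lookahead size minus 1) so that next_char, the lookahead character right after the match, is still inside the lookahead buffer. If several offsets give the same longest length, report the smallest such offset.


Try each offset into the search buffer:
  offset=1 (pos 7, char 'd'): match length 0
  offset=2 (pos 6, char 'd'): match length 0
  offset=3 (pos 5, char 'e'): match length 1
  offset=4 (pos 4, char 'd'): match length 0
  offset=5 (pos 3, char 'd'): match length 0
  offset=6 (pos 2, char 'e'): match length 1
  offset=7 (pos 1, char 'e'): match length 2
  offset=8 (pos 0, char 'a'): match length 0
Longest match has length 2 at offset 7.
next_char = character at position 8 + 2 = 10 -> 'a'

Best match: offset=7, length=2 (matching 'ee' starting at position 1)
LZ77 triple: (7, 2, 'a')


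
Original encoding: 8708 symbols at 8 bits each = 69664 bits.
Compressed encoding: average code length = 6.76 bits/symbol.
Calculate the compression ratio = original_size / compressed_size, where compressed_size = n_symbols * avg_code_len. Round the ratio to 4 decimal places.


original_size = n_symbols * orig_bits = 8708 * 8 = 69664 bits
compressed_size = n_symbols * avg_code_len = 8708 * 6.76 = 58866.08 bits
ratio = original_size / compressed_size = 69664 / 58866.08 = 1.1834

Compression ratio = 1.1834


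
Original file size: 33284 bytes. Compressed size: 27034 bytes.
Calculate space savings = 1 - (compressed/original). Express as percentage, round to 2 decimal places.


ratio = compressed/original = 27034/33284 = 0.812222
savings = 1 - ratio = 1 - 0.812222 = 0.187778
as a percentage: 0.187778 * 100 = 18.78%

Space savings = 1 - 27034/33284 = 18.78%


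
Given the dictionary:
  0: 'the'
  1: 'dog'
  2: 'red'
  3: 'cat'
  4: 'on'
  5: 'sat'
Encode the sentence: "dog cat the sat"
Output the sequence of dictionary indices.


Look up each word in the dictionary:
  'dog' -> 1
  'cat' -> 3
  'the' -> 0
  'sat' -> 5

Encoded: [1, 3, 0, 5]


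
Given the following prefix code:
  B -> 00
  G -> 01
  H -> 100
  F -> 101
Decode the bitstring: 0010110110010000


Decoding step by step:
Bits 00 -> B
Bits 101 -> F
Bits 101 -> F
Bits 100 -> H
Bits 100 -> H
Bits 00 -> B


Decoded message: BFFHHB


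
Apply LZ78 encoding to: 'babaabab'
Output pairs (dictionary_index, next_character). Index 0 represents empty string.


LZ78 encoding steps:
Dictionary: {0: ''}
Step 1: w='' (idx 0), next='b' -> output (0, 'b'), add 'b' as idx 1
Step 2: w='' (idx 0), next='a' -> output (0, 'a'), add 'a' as idx 2
Step 3: w='b' (idx 1), next='a' -> output (1, 'a'), add 'ba' as idx 3
Step 4: w='a' (idx 2), next='b' -> output (2, 'b'), add 'ab' as idx 4
Step 5: w='ab' (idx 4), end of input -> output (4, '')


Encoded: [(0, 'b'), (0, 'a'), (1, 'a'), (2, 'b'), (4, '')]


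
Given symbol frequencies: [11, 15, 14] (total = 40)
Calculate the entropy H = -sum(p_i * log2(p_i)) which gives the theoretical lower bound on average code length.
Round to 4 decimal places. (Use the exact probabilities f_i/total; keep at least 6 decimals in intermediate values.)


Per-symbol terms -p_i * log2(p_i) with p_i = f_i/40:
  p = 11/40 = 0.275000: log2(p) = -1.862496, -p*log2(p) = 0.512187
  p = 15/40 = 0.375000: log2(p) = -1.415037, -p*log2(p) = 0.530639
  p = 14/40 = 0.350000: log2(p) = -1.514573, -p*log2(p) = 0.530101
H = 0.512187 + 0.530639 + 0.530101 = 1.572927

H = 1.5729 bits/symbol


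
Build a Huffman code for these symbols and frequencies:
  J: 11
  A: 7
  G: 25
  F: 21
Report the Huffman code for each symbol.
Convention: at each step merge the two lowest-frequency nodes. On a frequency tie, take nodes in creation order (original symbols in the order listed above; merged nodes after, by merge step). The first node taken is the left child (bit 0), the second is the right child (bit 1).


Huffman tree construction:
Step 1: Merge A(7) + J(11) = 18
Step 2: Merge (A+J)(18) + F(21) = 39
Step 3: Merge G(25) + ((A+J)+F)(39) = 64
Read each symbol's code off the tree from the root (left child = 0, right child = 1).

Codes:
  J: 101 (length 3)
  A: 100 (length 3)
  G: 0 (length 1)
  F: 11 (length 2)
Average code length: 121/64 = 1.8906 bits/symbol


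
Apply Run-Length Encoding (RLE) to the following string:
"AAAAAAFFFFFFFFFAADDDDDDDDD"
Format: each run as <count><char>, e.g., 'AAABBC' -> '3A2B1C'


Scanning runs left to right:
  i=0: run of 'A' x 6 -> '6A'
  i=6: run of 'F' x 9 -> '9F'
  i=15: run of 'A' x 2 -> '2A'
  i=17: run of 'D' x 9 -> '9D'

RLE = 6A9F2A9D


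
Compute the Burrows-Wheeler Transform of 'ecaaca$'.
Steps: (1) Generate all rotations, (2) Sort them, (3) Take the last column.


Rotations (sorted):
  0: $ecaaca -> last char: a
  1: a$ecaac -> last char: c
  2: aaca$ec -> last char: c
  3: aca$eca -> last char: a
  4: ca$ecaa -> last char: a
  5: caaca$e -> last char: e
  6: ecaaca$ -> last char: $


BWT = accaae$


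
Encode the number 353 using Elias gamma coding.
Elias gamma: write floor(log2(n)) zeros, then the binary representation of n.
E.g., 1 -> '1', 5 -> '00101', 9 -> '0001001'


num_bits = floor(log2(353)) + 1 = 9
leading_zeros = num_bits - 1 = 8
binary(353) = 101100001

Elias gamma(353) = '00000000' + '101100001' = 00000000101100001 (17 bits)


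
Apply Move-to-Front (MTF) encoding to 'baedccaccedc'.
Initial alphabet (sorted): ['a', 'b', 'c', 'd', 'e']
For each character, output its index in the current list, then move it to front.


MTF encoding:
'b': index 1 in ['a', 'b', 'c', 'd', 'e'] -> ['b', 'a', 'c', 'd', 'e']
'a': index 1 in ['b', 'a', 'c', 'd', 'e'] -> ['a', 'b', 'c', 'd', 'e']
'e': index 4 in ['a', 'b', 'c', 'd', 'e'] -> ['e', 'a', 'b', 'c', 'd']
'd': index 4 in ['e', 'a', 'b', 'c', 'd'] -> ['d', 'e', 'a', 'b', 'c']
'c': index 4 in ['d', 'e', 'a', 'b', 'c'] -> ['c', 'd', 'e', 'a', 'b']
'c': index 0 in ['c', 'd', 'e', 'a', 'b'] -> ['c', 'd', 'e', 'a', 'b']
'a': index 3 in ['c', 'd', 'e', 'a', 'b'] -> ['a', 'c', 'd', 'e', 'b']
'c': index 1 in ['a', 'c', 'd', 'e', 'b'] -> ['c', 'a', 'd', 'e', 'b']
'c': index 0 in ['c', 'a', 'd', 'e', 'b'] -> ['c', 'a', 'd', 'e', 'b']
'e': index 3 in ['c', 'a', 'd', 'e', 'b'] -> ['e', 'c', 'a', 'd', 'b']
'd': index 3 in ['e', 'c', 'a', 'd', 'b'] -> ['d', 'e', 'c', 'a', 'b']
'c': index 2 in ['d', 'e', 'c', 'a', 'b'] -> ['c', 'd', 'e', 'a', 'b']


Output: [1, 1, 4, 4, 4, 0, 3, 1, 0, 3, 3, 2]


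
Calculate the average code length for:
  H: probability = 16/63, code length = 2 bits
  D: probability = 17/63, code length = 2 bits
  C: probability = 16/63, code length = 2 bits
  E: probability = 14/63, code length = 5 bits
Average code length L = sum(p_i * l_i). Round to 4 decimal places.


Weighted contributions p_i * l_i:
  H: (16/63) * 2 = 32/63
  D: (17/63) * 2 = 34/63
  C: (16/63) * 2 = 32/63
  E: (14/63) * 5 = 70/63
Sum = (32 + 34 + 32 + 70)/63 = 168/63

L = 168/63 = 2.6667 bits/symbol


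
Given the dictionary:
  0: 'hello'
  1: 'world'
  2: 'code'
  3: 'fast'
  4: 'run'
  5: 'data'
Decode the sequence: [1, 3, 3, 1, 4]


Look up each index in the dictionary:
  1 -> 'world'
  3 -> 'fast'
  3 -> 'fast'
  1 -> 'world'
  4 -> 'run'

Decoded: "world fast fast world run"


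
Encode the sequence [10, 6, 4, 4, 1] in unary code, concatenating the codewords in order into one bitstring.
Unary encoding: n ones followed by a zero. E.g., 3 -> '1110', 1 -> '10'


Encode each number as n ones followed by a terminating 0:
  10 -> 11111111110 (11 bits)
  6 -> 1111110 (7 bits)
  4 -> 11110 (5 bits)
  4 -> 11110 (5 bits)
  1 -> 10 (2 bits)
Total length = 11 + 7 + 5 + 5 + 2 = 30 bits.

Unary([10, 6, 4, 4, 1]) = 111111111101111110111101111010 (30 bits)


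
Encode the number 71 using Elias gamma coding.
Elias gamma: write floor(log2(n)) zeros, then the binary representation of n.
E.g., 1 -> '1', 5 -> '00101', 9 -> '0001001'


num_bits = floor(log2(71)) + 1 = 7
leading_zeros = num_bits - 1 = 6
binary(71) = 1000111

Elias gamma(71) = '000000' + '1000111' = 0000001000111 (13 bits)


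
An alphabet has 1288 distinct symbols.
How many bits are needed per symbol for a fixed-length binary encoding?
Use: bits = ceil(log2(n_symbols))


log2(1288) = 10.3309
Bracket: 2^10 = 1024 < 1288 <= 2^11 = 2048
So ceil(log2(1288)) = 11

bits = ceil(log2(1288)) = ceil(10.3309) = 11 bits


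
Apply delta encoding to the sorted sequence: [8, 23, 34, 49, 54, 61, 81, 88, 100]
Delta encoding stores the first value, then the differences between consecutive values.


First value: 8
Deltas:
  23 - 8 = 15
  34 - 23 = 11
  49 - 34 = 15
  54 - 49 = 5
  61 - 54 = 7
  81 - 61 = 20
  88 - 81 = 7
  100 - 88 = 12


Delta encoded: [8, 15, 11, 15, 5, 7, 20, 7, 12]


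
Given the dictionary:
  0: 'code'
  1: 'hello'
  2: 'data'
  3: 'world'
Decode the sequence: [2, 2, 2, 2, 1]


Look up each index in the dictionary:
  2 -> 'data'
  2 -> 'data'
  2 -> 'data'
  2 -> 'data'
  1 -> 'hello'

Decoded: "data data data data hello"


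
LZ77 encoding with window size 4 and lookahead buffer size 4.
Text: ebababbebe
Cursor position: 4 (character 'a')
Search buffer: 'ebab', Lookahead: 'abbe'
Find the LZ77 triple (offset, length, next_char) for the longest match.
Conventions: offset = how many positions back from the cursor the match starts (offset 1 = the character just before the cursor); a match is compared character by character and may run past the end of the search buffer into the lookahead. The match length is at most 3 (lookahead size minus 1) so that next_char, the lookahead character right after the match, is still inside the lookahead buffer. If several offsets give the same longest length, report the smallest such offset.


Try each offset into the search buffer:
  offset=1 (pos 3, char 'b'): match length 0
  offset=2 (pos 2, char 'a'): match length 2
  offset=3 (pos 1, char 'b'): match length 0
  offset=4 (pos 0, char 'e'): match length 0
Longest match has length 2 at offset 2.
next_char = character at position 4 + 2 = 6 -> 'b'

Best match: offset=2, length=2 (matching 'ab' starting at position 2)
LZ77 triple: (2, 2, 'b')


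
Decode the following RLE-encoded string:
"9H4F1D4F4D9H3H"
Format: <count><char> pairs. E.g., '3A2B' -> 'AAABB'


Expanding each <count><char> pair:
  9H -> 'HHHHHHHHH'
  4F -> 'FFFF'
  1D -> 'D'
  4F -> 'FFFF'
  4D -> 'DDDD'
  9H -> 'HHHHHHHHH'
  3H -> 'HHH'

Decoded = HHHHHHHHHFFFFDFFFFDDDDHHHHHHHHHHHH


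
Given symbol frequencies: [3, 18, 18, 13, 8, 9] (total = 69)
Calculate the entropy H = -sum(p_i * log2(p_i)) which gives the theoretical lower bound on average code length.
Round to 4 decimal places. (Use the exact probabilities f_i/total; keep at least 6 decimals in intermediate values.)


Per-symbol terms -p_i * log2(p_i) with p_i = f_i/69:
  p = 3/69 = 0.043478: log2(p) = -4.523562, -p*log2(p) = 0.196677
  p = 18/69 = 0.260870: log2(p) = -1.938599, -p*log2(p) = 0.505722
  p = 18/69 = 0.260870: log2(p) = -1.938599, -p*log2(p) = 0.505722
  p = 13/69 = 0.188406: log2(p) = -2.408085, -p*log2(p) = 0.453697
  p = 8/69 = 0.115942: log2(p) = -3.108524, -p*log2(p) = 0.360409
  p = 9/69 = 0.130435: log2(p) = -2.938599, -p*log2(p) = 0.383296
H = 0.196677 + 0.505722 + 0.505722 + 0.453697 + 0.360409 + 0.383296 = 2.405523

H = 2.4055 bits/symbol


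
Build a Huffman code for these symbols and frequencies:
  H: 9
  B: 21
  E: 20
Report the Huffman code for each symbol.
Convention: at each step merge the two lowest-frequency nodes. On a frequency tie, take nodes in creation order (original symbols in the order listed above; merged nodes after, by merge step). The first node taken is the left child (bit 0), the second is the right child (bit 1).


Huffman tree construction:
Step 1: Merge H(9) + E(20) = 29
Step 2: Merge B(21) + (H+E)(29) = 50
Read each symbol's code off the tree from the root (left child = 0, right child = 1).

Codes:
  H: 10 (length 2)
  B: 0 (length 1)
  E: 11 (length 2)
Average code length: 79/50 = 1.5800 bits/symbol


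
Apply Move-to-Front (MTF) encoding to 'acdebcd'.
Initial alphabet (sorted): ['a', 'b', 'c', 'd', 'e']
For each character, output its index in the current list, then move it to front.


MTF encoding:
'a': index 0 in ['a', 'b', 'c', 'd', 'e'] -> ['a', 'b', 'c', 'd', 'e']
'c': index 2 in ['a', 'b', 'c', 'd', 'e'] -> ['c', 'a', 'b', 'd', 'e']
'd': index 3 in ['c', 'a', 'b', 'd', 'e'] -> ['d', 'c', 'a', 'b', 'e']
'e': index 4 in ['d', 'c', 'a', 'b', 'e'] -> ['e', 'd', 'c', 'a', 'b']
'b': index 4 in ['e', 'd', 'c', 'a', 'b'] -> ['b', 'e', 'd', 'c', 'a']
'c': index 3 in ['b', 'e', 'd', 'c', 'a'] -> ['c', 'b', 'e', 'd', 'a']
'd': index 3 in ['c', 'b', 'e', 'd', 'a'] -> ['d', 'c', 'b', 'e', 'a']


Output: [0, 2, 3, 4, 4, 3, 3]


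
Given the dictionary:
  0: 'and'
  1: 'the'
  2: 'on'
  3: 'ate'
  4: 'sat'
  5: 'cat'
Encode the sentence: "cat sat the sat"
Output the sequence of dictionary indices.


Look up each word in the dictionary:
  'cat' -> 5
  'sat' -> 4
  'the' -> 1
  'sat' -> 4

Encoded: [5, 4, 1, 4]


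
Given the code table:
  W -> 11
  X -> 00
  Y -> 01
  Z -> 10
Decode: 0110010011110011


Decoding:
01 -> Y
10 -> Z
01 -> Y
00 -> X
11 -> W
11 -> W
00 -> X
11 -> W


Result: YZYXWWXW


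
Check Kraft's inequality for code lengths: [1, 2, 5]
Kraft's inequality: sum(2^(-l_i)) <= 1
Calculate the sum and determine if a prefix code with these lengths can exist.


Sum = 2^(-1) + 2^(-2) + 2^(-5)
    = 0.5 + 0.25 + 0.03125
    = 25/32 = 0.78125
Since 0.78125 <= 1, Kraft's inequality IS satisfied.
A prefix code with these lengths CAN exist.

Kraft sum = 0.78125. Satisfied.


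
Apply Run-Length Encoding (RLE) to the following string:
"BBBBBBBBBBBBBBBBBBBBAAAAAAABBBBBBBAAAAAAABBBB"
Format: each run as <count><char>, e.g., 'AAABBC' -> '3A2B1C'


Scanning runs left to right:
  i=0: run of 'B' x 20 -> '20B'
  i=20: run of 'A' x 7 -> '7A'
  i=27: run of 'B' x 7 -> '7B'
  i=34: run of 'A' x 7 -> '7A'
  i=41: run of 'B' x 4 -> '4B'

RLE = 20B7A7B7A4B


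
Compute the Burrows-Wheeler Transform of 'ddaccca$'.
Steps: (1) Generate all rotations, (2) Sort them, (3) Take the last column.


Rotations (sorted):
  0: $ddaccca -> last char: a
  1: a$ddaccc -> last char: c
  2: accca$dd -> last char: d
  3: ca$ddacc -> last char: c
  4: cca$ddac -> last char: c
  5: ccca$dda -> last char: a
  6: daccca$d -> last char: d
  7: ddaccca$ -> last char: $


BWT = acdccad$


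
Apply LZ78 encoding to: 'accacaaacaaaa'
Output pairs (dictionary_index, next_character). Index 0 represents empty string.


LZ78 encoding steps:
Dictionary: {0: ''}
Step 1: w='' (idx 0), next='a' -> output (0, 'a'), add 'a' as idx 1
Step 2: w='' (idx 0), next='c' -> output (0, 'c'), add 'c' as idx 2
Step 3: w='c' (idx 2), next='a' -> output (2, 'a'), add 'ca' as idx 3
Step 4: w='ca' (idx 3), next='a' -> output (3, 'a'), add 'caa' as idx 4
Step 5: w='a' (idx 1), next='c' -> output (1, 'c'), add 'ac' as idx 5
Step 6: w='a' (idx 1), next='a' -> output (1, 'a'), add 'aa' as idx 6
Step 7: w='aa' (idx 6), end of input -> output (6, '')


Encoded: [(0, 'a'), (0, 'c'), (2, 'a'), (3, 'a'), (1, 'c'), (1, 'a'), (6, '')]


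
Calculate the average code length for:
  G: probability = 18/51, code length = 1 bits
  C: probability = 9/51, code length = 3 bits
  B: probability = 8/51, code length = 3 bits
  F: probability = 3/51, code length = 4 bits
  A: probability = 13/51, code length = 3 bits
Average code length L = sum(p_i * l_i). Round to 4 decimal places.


Weighted contributions p_i * l_i:
  G: (18/51) * 1 = 18/51
  C: (9/51) * 3 = 27/51
  B: (8/51) * 3 = 24/51
  F: (3/51) * 4 = 12/51
  A: (13/51) * 3 = 39/51
Sum = (18 + 27 + 24 + 12 + 39)/51 = 120/51

L = 120/51 = 2.3529 bits/symbol


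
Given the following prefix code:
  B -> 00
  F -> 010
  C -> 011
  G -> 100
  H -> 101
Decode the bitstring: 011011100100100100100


Decoding step by step:
Bits 011 -> C
Bits 011 -> C
Bits 100 -> G
Bits 100 -> G
Bits 100 -> G
Bits 100 -> G
Bits 100 -> G


Decoded message: CCGGGGG


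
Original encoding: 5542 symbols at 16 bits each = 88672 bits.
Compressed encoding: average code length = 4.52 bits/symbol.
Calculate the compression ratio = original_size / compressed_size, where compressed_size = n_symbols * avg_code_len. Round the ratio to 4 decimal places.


original_size = n_symbols * orig_bits = 5542 * 16 = 88672 bits
compressed_size = n_symbols * avg_code_len = 5542 * 4.52 = 25049.84 bits
ratio = original_size / compressed_size = 88672 / 25049.84 = 3.5398

Compression ratio = 3.5398


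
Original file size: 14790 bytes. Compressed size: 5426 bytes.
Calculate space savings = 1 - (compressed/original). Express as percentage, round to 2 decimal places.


ratio = compressed/original = 5426/14790 = 0.36687
savings = 1 - ratio = 1 - 0.36687 = 0.63313
as a percentage: 0.63313 * 100 = 63.31%

Space savings = 1 - 5426/14790 = 63.31%


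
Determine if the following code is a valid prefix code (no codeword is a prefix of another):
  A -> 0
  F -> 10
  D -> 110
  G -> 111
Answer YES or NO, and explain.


Checking each pair (does one codeword prefix another?):
  A='0' vs F='10': no prefix
  A='0' vs D='110': no prefix
  A='0' vs G='111': no prefix
  F='10' vs A='0': no prefix
  F='10' vs D='110': no prefix
  F='10' vs G='111': no prefix
  D='110' vs A='0': no prefix
  D='110' vs F='10': no prefix
  D='110' vs G='111': no prefix
  G='111' vs A='0': no prefix
  G='111' vs F='10': no prefix
  G='111' vs D='110': no prefix
No violation found over all pairs.

YES -- this is a valid prefix code. No codeword is a prefix of any other codeword.


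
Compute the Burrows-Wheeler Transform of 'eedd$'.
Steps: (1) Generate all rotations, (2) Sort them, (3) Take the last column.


Rotations (sorted):
  0: $eedd -> last char: d
  1: d$eed -> last char: d
  2: dd$ee -> last char: e
  3: edd$e -> last char: e
  4: eedd$ -> last char: $


BWT = ddee$


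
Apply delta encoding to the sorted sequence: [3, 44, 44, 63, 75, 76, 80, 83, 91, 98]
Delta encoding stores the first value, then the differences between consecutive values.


First value: 3
Deltas:
  44 - 3 = 41
  44 - 44 = 0
  63 - 44 = 19
  75 - 63 = 12
  76 - 75 = 1
  80 - 76 = 4
  83 - 80 = 3
  91 - 83 = 8
  98 - 91 = 7


Delta encoded: [3, 41, 0, 19, 12, 1, 4, 3, 8, 7]


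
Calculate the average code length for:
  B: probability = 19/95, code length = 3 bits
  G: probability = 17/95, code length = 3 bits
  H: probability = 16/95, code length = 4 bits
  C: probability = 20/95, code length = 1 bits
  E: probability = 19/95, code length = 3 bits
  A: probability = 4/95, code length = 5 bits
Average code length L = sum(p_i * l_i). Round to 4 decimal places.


Weighted contributions p_i * l_i:
  B: (19/95) * 3 = 57/95
  G: (17/95) * 3 = 51/95
  H: (16/95) * 4 = 64/95
  C: (20/95) * 1 = 20/95
  E: (19/95) * 3 = 57/95
  A: (4/95) * 5 = 20/95
Sum = (57 + 51 + 64 + 20 + 57 + 20)/95 = 269/95

L = 269/95 = 2.8316 bits/symbol


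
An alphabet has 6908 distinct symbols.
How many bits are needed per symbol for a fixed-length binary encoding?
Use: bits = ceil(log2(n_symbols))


log2(6908) = 12.7541
Bracket: 2^12 = 4096 < 6908 <= 2^13 = 8192
So ceil(log2(6908)) = 13

bits = ceil(log2(6908)) = ceil(12.7541) = 13 bits


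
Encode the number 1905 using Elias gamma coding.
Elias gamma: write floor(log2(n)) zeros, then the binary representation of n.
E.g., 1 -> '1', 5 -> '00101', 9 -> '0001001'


num_bits = floor(log2(1905)) + 1 = 11
leading_zeros = num_bits - 1 = 10
binary(1905) = 11101110001

Elias gamma(1905) = '0000000000' + '11101110001' = 000000000011101110001 (21 bits)


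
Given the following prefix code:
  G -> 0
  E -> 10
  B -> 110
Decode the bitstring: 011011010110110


Decoding step by step:
Bits 0 -> G
Bits 110 -> B
Bits 110 -> B
Bits 10 -> E
Bits 110 -> B
Bits 110 -> B


Decoded message: GBBEBB


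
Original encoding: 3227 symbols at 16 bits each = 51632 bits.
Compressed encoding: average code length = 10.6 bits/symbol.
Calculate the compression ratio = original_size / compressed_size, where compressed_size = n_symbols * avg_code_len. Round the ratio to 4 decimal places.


original_size = n_symbols * orig_bits = 3227 * 16 = 51632 bits
compressed_size = n_symbols * avg_code_len = 3227 * 10.6 = 34206.2 bits
ratio = original_size / compressed_size = 51632 / 34206.2 = 1.5094

Compression ratio = 1.5094


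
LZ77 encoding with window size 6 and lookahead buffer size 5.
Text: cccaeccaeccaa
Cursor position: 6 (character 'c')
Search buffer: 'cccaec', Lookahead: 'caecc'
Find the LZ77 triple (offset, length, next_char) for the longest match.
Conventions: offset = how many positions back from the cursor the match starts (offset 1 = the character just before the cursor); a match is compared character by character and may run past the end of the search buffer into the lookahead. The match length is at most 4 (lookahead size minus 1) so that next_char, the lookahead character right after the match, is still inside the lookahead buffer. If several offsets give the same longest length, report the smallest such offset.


Try each offset into the search buffer:
  offset=1 (pos 5, char 'c'): match length 1
  offset=2 (pos 4, char 'e'): match length 0
  offset=3 (pos 3, char 'a'): match length 0
  offset=4 (pos 2, char 'c'): match length 4
  offset=5 (pos 1, char 'c'): match length 1
  offset=6 (pos 0, char 'c'): match length 1
Longest match has length 4 at offset 4.
next_char = character at position 6 + 4 = 10 -> 'c'

Best match: offset=4, length=4 (matching 'caec' starting at position 2)
LZ77 triple: (4, 4, 'c')


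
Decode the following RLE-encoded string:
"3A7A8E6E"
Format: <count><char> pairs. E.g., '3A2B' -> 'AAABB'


Expanding each <count><char> pair:
  3A -> 'AAA'
  7A -> 'AAAAAAA'
  8E -> 'EEEEEEEE'
  6E -> 'EEEEEE'

Decoded = AAAAAAAAAAEEEEEEEEEEEEEE


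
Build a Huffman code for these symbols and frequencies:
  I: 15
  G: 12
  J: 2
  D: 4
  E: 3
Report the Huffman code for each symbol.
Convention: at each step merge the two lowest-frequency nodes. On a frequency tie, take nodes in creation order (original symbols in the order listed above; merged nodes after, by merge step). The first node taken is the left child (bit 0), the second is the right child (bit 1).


Huffman tree construction:
Step 1: Merge J(2) + E(3) = 5
Step 2: Merge D(4) + (J+E)(5) = 9
Step 3: Merge (D+(J+E))(9) + G(12) = 21
Step 4: Merge I(15) + ((D+(J+E))+G)(21) = 36
Read each symbol's code off the tree from the root (left child = 0, right child = 1).

Codes:
  I: 0 (length 1)
  G: 11 (length 2)
  J: 1010 (length 4)
  D: 100 (length 3)
  E: 1011 (length 4)
Average code length: 71/36 = 1.9722 bits/symbol


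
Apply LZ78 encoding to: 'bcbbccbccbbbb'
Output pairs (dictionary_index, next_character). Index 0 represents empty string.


LZ78 encoding steps:
Dictionary: {0: ''}
Step 1: w='' (idx 0), next='b' -> output (0, 'b'), add 'b' as idx 1
Step 2: w='' (idx 0), next='c' -> output (0, 'c'), add 'c' as idx 2
Step 3: w='b' (idx 1), next='b' -> output (1, 'b'), add 'bb' as idx 3
Step 4: w='c' (idx 2), next='c' -> output (2, 'c'), add 'cc' as idx 4
Step 5: w='b' (idx 1), next='c' -> output (1, 'c'), add 'bc' as idx 5
Step 6: w='c' (idx 2), next='b' -> output (2, 'b'), add 'cb' as idx 6
Step 7: w='bb' (idx 3), next='b' -> output (3, 'b'), add 'bbb' as idx 7


Encoded: [(0, 'b'), (0, 'c'), (1, 'b'), (2, 'c'), (1, 'c'), (2, 'b'), (3, 'b')]


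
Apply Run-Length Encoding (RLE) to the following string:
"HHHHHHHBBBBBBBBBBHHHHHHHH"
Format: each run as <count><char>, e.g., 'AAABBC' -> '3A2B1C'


Scanning runs left to right:
  i=0: run of 'H' x 7 -> '7H'
  i=7: run of 'B' x 10 -> '10B'
  i=17: run of 'H' x 8 -> '8H'

RLE = 7H10B8H


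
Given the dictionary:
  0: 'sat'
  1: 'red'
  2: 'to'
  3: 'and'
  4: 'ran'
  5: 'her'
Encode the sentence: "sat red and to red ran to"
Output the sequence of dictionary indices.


Look up each word in the dictionary:
  'sat' -> 0
  'red' -> 1
  'and' -> 3
  'to' -> 2
  'red' -> 1
  'ran' -> 4
  'to' -> 2

Encoded: [0, 1, 3, 2, 1, 4, 2]


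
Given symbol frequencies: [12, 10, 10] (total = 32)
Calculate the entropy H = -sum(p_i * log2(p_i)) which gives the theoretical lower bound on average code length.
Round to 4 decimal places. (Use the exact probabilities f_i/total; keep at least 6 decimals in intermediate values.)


Per-symbol terms -p_i * log2(p_i) with p_i = f_i/32:
  p = 12/32 = 0.375000: log2(p) = -1.415037, -p*log2(p) = 0.530639
  p = 10/32 = 0.312500: log2(p) = -1.678072, -p*log2(p) = 0.524397
  p = 10/32 = 0.312500: log2(p) = -1.678072, -p*log2(p) = 0.524397
H = 0.530639 + 0.524397 + 0.524397 = 1.579433

H = 1.5794 bits/symbol


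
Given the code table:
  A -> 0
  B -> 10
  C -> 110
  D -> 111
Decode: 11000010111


Decoding:
110 -> C
0 -> A
0 -> A
0 -> A
10 -> B
111 -> D


Result: CAAABD


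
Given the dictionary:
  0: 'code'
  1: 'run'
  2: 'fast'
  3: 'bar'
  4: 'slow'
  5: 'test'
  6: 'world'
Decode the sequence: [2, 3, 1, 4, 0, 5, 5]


Look up each index in the dictionary:
  2 -> 'fast'
  3 -> 'bar'
  1 -> 'run'
  4 -> 'slow'
  0 -> 'code'
  5 -> 'test'
  5 -> 'test'

Decoded: "fast bar run slow code test test"


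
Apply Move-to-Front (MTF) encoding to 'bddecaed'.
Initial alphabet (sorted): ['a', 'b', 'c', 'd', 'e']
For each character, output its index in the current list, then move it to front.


MTF encoding:
'b': index 1 in ['a', 'b', 'c', 'd', 'e'] -> ['b', 'a', 'c', 'd', 'e']
'd': index 3 in ['b', 'a', 'c', 'd', 'e'] -> ['d', 'b', 'a', 'c', 'e']
'd': index 0 in ['d', 'b', 'a', 'c', 'e'] -> ['d', 'b', 'a', 'c', 'e']
'e': index 4 in ['d', 'b', 'a', 'c', 'e'] -> ['e', 'd', 'b', 'a', 'c']
'c': index 4 in ['e', 'd', 'b', 'a', 'c'] -> ['c', 'e', 'd', 'b', 'a']
'a': index 4 in ['c', 'e', 'd', 'b', 'a'] -> ['a', 'c', 'e', 'd', 'b']
'e': index 2 in ['a', 'c', 'e', 'd', 'b'] -> ['e', 'a', 'c', 'd', 'b']
'd': index 3 in ['e', 'a', 'c', 'd', 'b'] -> ['d', 'e', 'a', 'c', 'b']


Output: [1, 3, 0, 4, 4, 4, 2, 3]


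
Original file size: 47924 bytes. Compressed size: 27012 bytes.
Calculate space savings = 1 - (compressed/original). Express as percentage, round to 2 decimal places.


ratio = compressed/original = 27012/47924 = 0.563642
savings = 1 - ratio = 1 - 0.563642 = 0.436358
as a percentage: 0.436358 * 100 = 43.64%

Space savings = 1 - 27012/47924 = 43.64%


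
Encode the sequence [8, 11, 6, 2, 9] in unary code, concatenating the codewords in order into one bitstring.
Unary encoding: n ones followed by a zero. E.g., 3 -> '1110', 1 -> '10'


Encode each number as n ones followed by a terminating 0:
  8 -> 111111110 (9 bits)
  11 -> 111111111110 (12 bits)
  6 -> 1111110 (7 bits)
  2 -> 110 (3 bits)
  9 -> 1111111110 (10 bits)
Total length = 9 + 12 + 7 + 3 + 10 = 41 bits.

Unary([8, 11, 6, 2, 9]) = 11111111011111111111011111101101111111110 (41 bits)


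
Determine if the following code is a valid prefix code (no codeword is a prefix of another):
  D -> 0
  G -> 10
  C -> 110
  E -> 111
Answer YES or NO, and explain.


Checking each pair (does one codeword prefix another?):
  D='0' vs G='10': no prefix
  D='0' vs C='110': no prefix
  D='0' vs E='111': no prefix
  G='10' vs D='0': no prefix
  G='10' vs C='110': no prefix
  G='10' vs E='111': no prefix
  C='110' vs D='0': no prefix
  C='110' vs G='10': no prefix
  C='110' vs E='111': no prefix
  E='111' vs D='0': no prefix
  E='111' vs G='10': no prefix
  E='111' vs C='110': no prefix
No violation found over all pairs.

YES -- this is a valid prefix code. No codeword is a prefix of any other codeword.


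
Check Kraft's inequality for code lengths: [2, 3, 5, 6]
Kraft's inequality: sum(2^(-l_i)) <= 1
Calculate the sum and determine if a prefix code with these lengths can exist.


Sum = 2^(-2) + 2^(-3) + 2^(-5) + 2^(-6)
    = 0.25 + 0.125 + 0.03125 + 0.015625
    = 27/64 = 0.421875
Since 0.421875 <= 1, Kraft's inequality IS satisfied.
A prefix code with these lengths CAN exist.

Kraft sum = 0.421875. Satisfied.


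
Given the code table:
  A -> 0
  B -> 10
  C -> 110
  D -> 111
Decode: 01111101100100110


Decoding:
0 -> A
111 -> D
110 -> C
110 -> C
0 -> A
10 -> B
0 -> A
110 -> C


Result: ADCCABAC


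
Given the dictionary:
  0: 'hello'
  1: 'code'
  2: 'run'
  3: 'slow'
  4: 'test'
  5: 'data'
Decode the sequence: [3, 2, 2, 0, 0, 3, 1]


Look up each index in the dictionary:
  3 -> 'slow'
  2 -> 'run'
  2 -> 'run'
  0 -> 'hello'
  0 -> 'hello'
  3 -> 'slow'
  1 -> 'code'

Decoded: "slow run run hello hello slow code"


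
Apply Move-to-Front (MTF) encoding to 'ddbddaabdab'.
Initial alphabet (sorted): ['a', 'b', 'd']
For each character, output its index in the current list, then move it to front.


MTF encoding:
'd': index 2 in ['a', 'b', 'd'] -> ['d', 'a', 'b']
'd': index 0 in ['d', 'a', 'b'] -> ['d', 'a', 'b']
'b': index 2 in ['d', 'a', 'b'] -> ['b', 'd', 'a']
'd': index 1 in ['b', 'd', 'a'] -> ['d', 'b', 'a']
'd': index 0 in ['d', 'b', 'a'] -> ['d', 'b', 'a']
'a': index 2 in ['d', 'b', 'a'] -> ['a', 'd', 'b']
'a': index 0 in ['a', 'd', 'b'] -> ['a', 'd', 'b']
'b': index 2 in ['a', 'd', 'b'] -> ['b', 'a', 'd']
'd': index 2 in ['b', 'a', 'd'] -> ['d', 'b', 'a']
'a': index 2 in ['d', 'b', 'a'] -> ['a', 'd', 'b']
'b': index 2 in ['a', 'd', 'b'] -> ['b', 'a', 'd']


Output: [2, 0, 2, 1, 0, 2, 0, 2, 2, 2, 2]


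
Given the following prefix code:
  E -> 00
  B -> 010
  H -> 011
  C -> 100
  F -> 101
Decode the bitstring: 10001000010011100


Decoding step by step:
Bits 100 -> C
Bits 010 -> B
Bits 00 -> E
Bits 010 -> B
Bits 011 -> H
Bits 100 -> C


Decoded message: CBEBHC


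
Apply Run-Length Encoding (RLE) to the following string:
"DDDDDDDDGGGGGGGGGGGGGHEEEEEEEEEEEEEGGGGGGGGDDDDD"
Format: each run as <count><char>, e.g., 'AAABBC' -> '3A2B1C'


Scanning runs left to right:
  i=0: run of 'D' x 8 -> '8D'
  i=8: run of 'G' x 13 -> '13G'
  i=21: run of 'H' x 1 -> '1H'
  i=22: run of 'E' x 13 -> '13E'
  i=35: run of 'G' x 8 -> '8G'
  i=43: run of 'D' x 5 -> '5D'

RLE = 8D13G1H13E8G5D


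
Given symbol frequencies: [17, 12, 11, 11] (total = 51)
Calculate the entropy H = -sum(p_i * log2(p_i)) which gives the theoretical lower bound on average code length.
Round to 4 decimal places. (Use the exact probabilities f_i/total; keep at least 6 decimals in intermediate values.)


Per-symbol terms -p_i * log2(p_i) with p_i = f_i/51:
  p = 17/51 = 0.333333: log2(p) = -1.584963, -p*log2(p) = 0.528321
  p = 12/51 = 0.235294: log2(p) = -2.087463, -p*log2(p) = 0.491168
  p = 11/51 = 0.215686: log2(p) = -2.212994, -p*log2(p) = 0.477312
  p = 11/51 = 0.215686: log2(p) = -2.212994, -p*log2(p) = 0.477312
H = 0.528321 + 0.491168 + 0.477312 + 0.477312 = 1.974113

H = 1.9741 bits/symbol


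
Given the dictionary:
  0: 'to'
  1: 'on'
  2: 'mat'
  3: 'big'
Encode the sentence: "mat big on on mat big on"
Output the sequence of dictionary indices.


Look up each word in the dictionary:
  'mat' -> 2
  'big' -> 3
  'on' -> 1
  'on' -> 1
  'mat' -> 2
  'big' -> 3
  'on' -> 1

Encoded: [2, 3, 1, 1, 2, 3, 1]


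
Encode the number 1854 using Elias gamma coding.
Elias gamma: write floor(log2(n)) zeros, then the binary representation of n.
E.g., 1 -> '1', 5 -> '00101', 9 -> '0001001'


num_bits = floor(log2(1854)) + 1 = 11
leading_zeros = num_bits - 1 = 10
binary(1854) = 11100111110

Elias gamma(1854) = '0000000000' + '11100111110' = 000000000011100111110 (21 bits)


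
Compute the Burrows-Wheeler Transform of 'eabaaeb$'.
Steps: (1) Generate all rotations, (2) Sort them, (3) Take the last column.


Rotations (sorted):
  0: $eabaaeb -> last char: b
  1: aaeb$eab -> last char: b
  2: abaaeb$e -> last char: e
  3: aeb$eaba -> last char: a
  4: b$eabaae -> last char: e
  5: baaeb$ea -> last char: a
  6: eabaaeb$ -> last char: $
  7: eb$eabaa -> last char: a


BWT = bbeaea$a


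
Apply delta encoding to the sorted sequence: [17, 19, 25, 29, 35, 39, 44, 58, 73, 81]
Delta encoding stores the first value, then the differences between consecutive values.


First value: 17
Deltas:
  19 - 17 = 2
  25 - 19 = 6
  29 - 25 = 4
  35 - 29 = 6
  39 - 35 = 4
  44 - 39 = 5
  58 - 44 = 14
  73 - 58 = 15
  81 - 73 = 8


Delta encoded: [17, 2, 6, 4, 6, 4, 5, 14, 15, 8]


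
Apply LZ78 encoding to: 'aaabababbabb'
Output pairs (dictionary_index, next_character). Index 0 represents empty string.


LZ78 encoding steps:
Dictionary: {0: ''}
Step 1: w='' (idx 0), next='a' -> output (0, 'a'), add 'a' as idx 1
Step 2: w='a' (idx 1), next='a' -> output (1, 'a'), add 'aa' as idx 2
Step 3: w='' (idx 0), next='b' -> output (0, 'b'), add 'b' as idx 3
Step 4: w='a' (idx 1), next='b' -> output (1, 'b'), add 'ab' as idx 4
Step 5: w='ab' (idx 4), next='b' -> output (4, 'b'), add 'abb' as idx 5
Step 6: w='abb' (idx 5), end of input -> output (5, '')


Encoded: [(0, 'a'), (1, 'a'), (0, 'b'), (1, 'b'), (4, 'b'), (5, '')]


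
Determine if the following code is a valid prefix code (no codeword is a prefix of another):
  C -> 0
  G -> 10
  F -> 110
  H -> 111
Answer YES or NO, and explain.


Checking each pair (does one codeword prefix another?):
  C='0' vs G='10': no prefix
  C='0' vs F='110': no prefix
  C='0' vs H='111': no prefix
  G='10' vs C='0': no prefix
  G='10' vs F='110': no prefix
  G='10' vs H='111': no prefix
  F='110' vs C='0': no prefix
  F='110' vs G='10': no prefix
  F='110' vs H='111': no prefix
  H='111' vs C='0': no prefix
  H='111' vs G='10': no prefix
  H='111' vs F='110': no prefix
No violation found over all pairs.

YES -- this is a valid prefix code. No codeword is a prefix of any other codeword.


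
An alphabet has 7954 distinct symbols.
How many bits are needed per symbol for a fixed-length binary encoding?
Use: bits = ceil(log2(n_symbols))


log2(7954) = 12.9575
Bracket: 2^12 = 4096 < 7954 <= 2^13 = 8192
So ceil(log2(7954)) = 13

bits = ceil(log2(7954)) = ceil(12.9575) = 13 bits


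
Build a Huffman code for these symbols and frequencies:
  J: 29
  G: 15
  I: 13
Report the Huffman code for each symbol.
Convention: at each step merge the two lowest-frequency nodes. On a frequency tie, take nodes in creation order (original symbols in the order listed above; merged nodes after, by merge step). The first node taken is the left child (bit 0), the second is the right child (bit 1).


Huffman tree construction:
Step 1: Merge I(13) + G(15) = 28
Step 2: Merge (I+G)(28) + J(29) = 57
Read each symbol's code off the tree from the root (left child = 0, right child = 1).

Codes:
  J: 1 (length 1)
  G: 01 (length 2)
  I: 00 (length 2)
Average code length: 85/57 = 1.4912 bits/symbol


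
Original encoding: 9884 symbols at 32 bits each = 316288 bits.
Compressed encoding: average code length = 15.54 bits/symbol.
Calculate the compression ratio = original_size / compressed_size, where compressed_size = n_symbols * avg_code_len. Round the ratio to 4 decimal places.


original_size = n_symbols * orig_bits = 9884 * 32 = 316288 bits
compressed_size = n_symbols * avg_code_len = 9884 * 15.54 = 153597.36 bits
ratio = original_size / compressed_size = 316288 / 153597.36 = 2.0592

Compression ratio = 2.0592


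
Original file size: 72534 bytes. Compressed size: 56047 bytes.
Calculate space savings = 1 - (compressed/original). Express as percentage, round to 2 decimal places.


ratio = compressed/original = 56047/72534 = 0.7727
savings = 1 - ratio = 1 - 0.7727 = 0.2273
as a percentage: 0.2273 * 100 = 22.73%

Space savings = 1 - 56047/72534 = 22.73%


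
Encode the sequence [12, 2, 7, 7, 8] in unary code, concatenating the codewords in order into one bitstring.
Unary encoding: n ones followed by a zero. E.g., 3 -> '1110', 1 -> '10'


Encode each number as n ones followed by a terminating 0:
  12 -> 1111111111110 (13 bits)
  2 -> 110 (3 bits)
  7 -> 11111110 (8 bits)
  7 -> 11111110 (8 bits)
  8 -> 111111110 (9 bits)
Total length = 13 + 3 + 8 + 8 + 9 = 41 bits.

Unary([12, 2, 7, 7, 8]) = 11111111111101101111111011111110111111110 (41 bits)


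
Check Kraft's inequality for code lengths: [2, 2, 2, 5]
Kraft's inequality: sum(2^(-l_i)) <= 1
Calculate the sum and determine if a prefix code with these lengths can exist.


Sum = 2^(-2) + 2^(-2) + 2^(-2) + 2^(-5)
    = 0.25 + 0.25 + 0.25 + 0.03125
    = 25/32 = 0.78125
Since 0.78125 <= 1, Kraft's inequality IS satisfied.
A prefix code with these lengths CAN exist.

Kraft sum = 0.78125. Satisfied.


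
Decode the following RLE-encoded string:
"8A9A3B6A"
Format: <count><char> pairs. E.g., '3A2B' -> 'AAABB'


Expanding each <count><char> pair:
  8A -> 'AAAAAAAA'
  9A -> 'AAAAAAAAA'
  3B -> 'BBB'
  6A -> 'AAAAAA'

Decoded = AAAAAAAAAAAAAAAAABBBAAAAAA


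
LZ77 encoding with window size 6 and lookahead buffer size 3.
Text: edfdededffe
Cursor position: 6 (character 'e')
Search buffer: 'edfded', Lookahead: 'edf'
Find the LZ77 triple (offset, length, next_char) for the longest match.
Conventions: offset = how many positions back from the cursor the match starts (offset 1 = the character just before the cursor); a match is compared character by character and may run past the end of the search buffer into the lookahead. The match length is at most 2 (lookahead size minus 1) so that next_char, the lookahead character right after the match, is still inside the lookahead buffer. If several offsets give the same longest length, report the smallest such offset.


Try each offset into the search buffer:
  offset=1 (pos 5, char 'd'): match length 0
  offset=2 (pos 4, char 'e'): match length 2
  offset=3 (pos 3, char 'd'): match length 0
  offset=4 (pos 2, char 'f'): match length 0
  offset=5 (pos 1, char 'd'): match length 0
  offset=6 (pos 0, char 'e'): match length 2
Longest match has length 2, found at offsets 2, 6; take the smallest, offset 2.
next_char = character at position 6 + 2 = 8 -> 'f'

Best match: offset=2, length=2 (matching 'ed' starting at position 4)
LZ77 triple: (2, 2, 'f')
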